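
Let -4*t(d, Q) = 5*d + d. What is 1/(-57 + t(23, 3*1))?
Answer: -2/183 ≈ -0.010929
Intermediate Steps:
t(d, Q) = -3*d/2 (t(d, Q) = -(5*d + d)/4 = -3*d/2)
1/(-57 + t(23, 3*1)) = 1/(-57 - 3/2*23) = 1/(-57 - 69/2) = 1/(-183/2) = -2/183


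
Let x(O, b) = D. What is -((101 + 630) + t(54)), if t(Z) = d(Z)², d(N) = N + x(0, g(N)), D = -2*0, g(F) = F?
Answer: -3647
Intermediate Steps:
D = 0
x(O, b) = 0
d(N) = N (d(N) = N + 0 = N)
t(Z) = Z²
-((101 + 630) + t(54)) = -((101 + 630) + 54²) = -(731 + 2916) = -1*3647 = -3647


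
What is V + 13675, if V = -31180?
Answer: -17505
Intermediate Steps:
V + 13675 = -31180 + 13675 = -17505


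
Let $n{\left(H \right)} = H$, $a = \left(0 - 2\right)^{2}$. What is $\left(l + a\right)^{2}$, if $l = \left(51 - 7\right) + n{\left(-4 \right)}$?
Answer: $1936$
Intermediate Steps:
$a = 4$ ($a = \left(-2\right)^{2} = 4$)
$l = 40$ ($l = \left(51 - 7\right) - 4 = 44 - 4 = 40$)
$\left(l + a\right)^{2} = \left(40 + 4\right)^{2} = 44^{2} = 1936$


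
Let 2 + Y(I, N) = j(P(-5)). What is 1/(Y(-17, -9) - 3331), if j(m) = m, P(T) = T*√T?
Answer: I/(-3333*I + 5*√5) ≈ -0.00030003 + 1.0064e-6*I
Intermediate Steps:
P(T) = T^(3/2)
Y(I, N) = -2 - 5*I*√5 (Y(I, N) = -2 + (-5)^(3/2) = -2 - 5*I*√5)
1/(Y(-17, -9) - 3331) = 1/((-2 - 5*I*√5) - 3331) = 1/(-3333 - 5*I*√5)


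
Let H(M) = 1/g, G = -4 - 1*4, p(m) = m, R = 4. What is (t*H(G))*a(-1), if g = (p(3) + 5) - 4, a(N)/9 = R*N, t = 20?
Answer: -180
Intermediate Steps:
a(N) = 36*N (a(N) = 9*(4*N) = 36*N)
G = -8 (G = -4 - 4 = -8)
g = 4 (g = (3 + 5) - 4 = 8 - 4 = 4)
H(M) = ¼ (H(M) = 1/4 = ¼)
(t*H(G))*a(-1) = (20*(¼))*(36*(-1)) = 5*(-36) = -180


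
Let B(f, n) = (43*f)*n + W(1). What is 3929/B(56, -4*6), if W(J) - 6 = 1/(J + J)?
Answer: -7858/115571 ≈ -0.067993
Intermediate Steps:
W(J) = 6 + 1/(2*J) (W(J) = 6 + 1/(J + J) = 6 + 1/(2*J))
B(f, n) = 13/2 + 43*f*n (B(f, n) = (43*f)*n + (6 + (½)/1) = 43*f*n + (6 + (½)*1) = 43*f*n + (6 + ½) = 43*f*n + 13/2 = 13/2 + 43*f*n)
3929/B(56, -4*6) = 3929/(13/2 + 43*56*(-4*6)) = 3929/(13/2 + 43*56*(-24)) = 3929/(13/2 - 57792) = 3929/(-115571/2) = 3929*(-2/115571) = -7858/115571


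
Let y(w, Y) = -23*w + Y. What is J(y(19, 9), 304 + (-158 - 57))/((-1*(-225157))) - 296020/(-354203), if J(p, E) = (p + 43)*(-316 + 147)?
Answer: 89697193335/79751284871 ≈ 1.1247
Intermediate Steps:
y(w, Y) = Y - 23*w
J(p, E) = -7267 - 169*p (J(p, E) = (43 + p)*(-169) = -7267 - 169*p)
J(y(19, 9), 304 + (-158 - 57))/((-1*(-225157))) - 296020/(-354203) = (-7267 - 169*(9 - 23*19))/((-1*(-225157))) - 296020/(-354203) = (-7267 - 169*(9 - 437))/225157 - 296020*(-1/354203) = (-7267 - 169*(-428))*(1/225157) + 296020/354203 = (-7267 + 72332)*(1/225157) + 296020/354203 = 65065*(1/225157) + 296020/354203 = 65065/225157 + 296020/354203 = 89697193335/79751284871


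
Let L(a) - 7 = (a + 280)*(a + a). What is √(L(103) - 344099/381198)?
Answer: √11465705499321018/381198 ≈ 280.90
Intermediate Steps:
L(a) = 7 + 2*a*(280 + a) (L(a) = 7 + (a + 280)*(a + a) = 7 + (280 + a)*(2*a) = 7 + 2*a*(280 + a))
√(L(103) - 344099/381198) = √((7 + 2*103² + 560*103) - 344099/381198) = √((7 + 2*10609 + 57680) - 344099*1/381198) = √((7 + 21218 + 57680) - 344099/381198) = √(78905 - 344099/381198) = √(30078084091/381198) = √11465705499321018/381198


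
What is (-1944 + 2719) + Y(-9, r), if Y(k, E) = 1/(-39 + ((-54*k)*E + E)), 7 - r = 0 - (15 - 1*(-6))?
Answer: 10537676/13597 ≈ 775.00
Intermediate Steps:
r = 28 (r = 7 - (0 - (15 - 1*(-6))) = 7 - (0 - (15 + 6)) = 7 - (0 - 1*21) = 7 - (0 - 21) = 7 - 1*(-21) = 7 + 21 = 28)
Y(k, E) = 1/(-39 + E - 54*E*k) (Y(k, E) = 1/(-39 + (-54*E*k + E)) = 1/(-39 + (E - 54*E*k)) = 1/(-39 + E - 54*E*k))
(-1944 + 2719) + Y(-9, r) = (-1944 + 2719) - 1/(39 - 1*28 + 54*28*(-9)) = 775 - 1/(39 - 28 - 13608) = 775 - 1/(-13597) = 775 - 1*(-1/13597) = 775 + 1/13597 = 10537676/13597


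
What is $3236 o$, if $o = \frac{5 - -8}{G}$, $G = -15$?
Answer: $- \frac{42068}{15} \approx -2804.5$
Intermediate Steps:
$o = - \frac{13}{15}$ ($o = \frac{5 - -8}{-15} = \left(5 + 8\right) \left(- \frac{1}{15}\right) = 13 \left(- \frac{1}{15}\right) = - \frac{13}{15} \approx -0.86667$)
$3236 o = 3236 \left(- \frac{13}{15}\right) = - \frac{42068}{15}$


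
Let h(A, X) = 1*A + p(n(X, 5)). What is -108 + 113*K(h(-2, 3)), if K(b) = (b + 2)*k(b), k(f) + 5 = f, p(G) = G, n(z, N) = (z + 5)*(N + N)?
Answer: 659812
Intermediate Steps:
n(z, N) = 2*N*(5 + z) (n(z, N) = (5 + z)*(2*N) = 2*N*(5 + z))
k(f) = -5 + f
h(A, X) = 50 + A + 10*X (h(A, X) = 1*A + 2*5*(5 + X) = A + (50 + 10*X) = 50 + A + 10*X)
K(b) = (-5 + b)*(2 + b) (K(b) = (b + 2)*(-5 + b) = (2 + b)*(-5 + b) = (-5 + b)*(2 + b))
-108 + 113*K(h(-2, 3)) = -108 + 113*((-5 + (50 - 2 + 10*3))*(2 + (50 - 2 + 10*3))) = -108 + 113*((-5 + (50 - 2 + 30))*(2 + (50 - 2 + 30))) = -108 + 113*((-5 + 78)*(2 + 78)) = -108 + 113*(73*80) = -108 + 113*5840 = -108 + 659920 = 659812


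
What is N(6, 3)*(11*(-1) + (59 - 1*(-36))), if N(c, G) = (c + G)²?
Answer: 6804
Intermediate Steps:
N(c, G) = (G + c)²
N(6, 3)*(11*(-1) + (59 - 1*(-36))) = (3 + 6)²*(11*(-1) + (59 - 1*(-36))) = 9²*(-11 + (59 + 36)) = 81*(-11 + 95) = 81*84 = 6804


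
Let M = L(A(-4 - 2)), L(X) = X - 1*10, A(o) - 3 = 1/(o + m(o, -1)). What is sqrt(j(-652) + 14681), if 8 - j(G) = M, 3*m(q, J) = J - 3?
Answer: sqrt(7112930)/22 ≈ 121.23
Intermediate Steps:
m(q, J) = -1 + J/3 (m(q, J) = (J - 3)/3 = (-3 + J)/3 = -1 + J/3)
A(o) = 3 + 1/(-4/3 + o) (A(o) = 3 + 1/(o + (-1 + (1/3)*(-1))) = 3 + 1/(o + (-1 - 1/3)) = 3 + 1/(o - 4/3) = 3 + 1/(-4/3 + o))
L(X) = -10 + X (L(X) = X - 10 = -10 + X)
M = -157/22 (M = -10 + 9*(-1 + (-4 - 2))/(-4 + 3*(-4 - 2)) = -10 + 9*(-1 - 6)/(-4 + 3*(-6)) = -10 + 9*(-7)/(-4 - 18) = -10 + 9*(-7)/(-22) = -10 + 9*(-1/22)*(-7) = -10 + 63/22 = -157/22 ≈ -7.1364)
j(G) = 333/22 (j(G) = 8 - 1*(-157/22) = 8 + 157/22 = 333/22)
sqrt(j(-652) + 14681) = sqrt(333/22 + 14681) = sqrt(323315/22) = sqrt(7112930)/22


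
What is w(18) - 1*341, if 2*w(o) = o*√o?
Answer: -341 + 27*√2 ≈ -302.82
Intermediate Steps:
w(o) = o^(3/2)/2 (w(o) = (o*√o)/2 = o^(3/2)/2)
w(18) - 1*341 = 18^(3/2)/2 - 1*341 = (54*√2)/2 - 341 = 27*√2 - 341 = -341 + 27*√2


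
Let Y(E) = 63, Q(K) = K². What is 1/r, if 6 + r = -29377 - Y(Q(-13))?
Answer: -1/29446 ≈ -3.3960e-5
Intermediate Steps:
r = -29446 (r = -6 + (-29377 - 1*63) = -6 + (-29377 - 63) = -6 - 29440 = -29446)
1/r = 1/(-29446) = -1/29446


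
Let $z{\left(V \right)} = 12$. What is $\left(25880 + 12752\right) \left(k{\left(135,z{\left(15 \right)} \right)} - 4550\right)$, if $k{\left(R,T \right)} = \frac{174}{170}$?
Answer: $- \frac{14937565016}{85} \approx -1.7574 \cdot 10^{8}$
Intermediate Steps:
$k{\left(R,T \right)} = \frac{87}{85}$ ($k{\left(R,T \right)} = 174 \cdot \frac{1}{170} = \frac{87}{85}$)
$\left(25880 + 12752\right) \left(k{\left(135,z{\left(15 \right)} \right)} - 4550\right) = \left(25880 + 12752\right) \left(\frac{87}{85} - 4550\right) = 38632 \left(- \frac{386663}{85}\right) = - \frac{14937565016}{85}$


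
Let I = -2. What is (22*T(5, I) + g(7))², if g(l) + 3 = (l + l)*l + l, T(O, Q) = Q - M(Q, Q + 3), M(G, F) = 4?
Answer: 900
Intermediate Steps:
T(O, Q) = -4 + Q (T(O, Q) = Q - 1*4 = Q - 4 = -4 + Q)
g(l) = -3 + l + 2*l² (g(l) = -3 + ((l + l)*l + l) = -3 + ((2*l)*l + l) = -3 + (2*l² + l) = -3 + (l + 2*l²) = -3 + l + 2*l²)
(22*T(5, I) + g(7))² = (22*(-4 - 2) + (-3 + 7 + 2*7²))² = (22*(-6) + (-3 + 7 + 2*49))² = (-132 + (-3 + 7 + 98))² = (-132 + 102)² = (-30)² = 900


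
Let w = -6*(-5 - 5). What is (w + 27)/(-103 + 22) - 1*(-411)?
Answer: 11068/27 ≈ 409.93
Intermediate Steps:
w = 60 (w = -6*(-10) = 60)
(w + 27)/(-103 + 22) - 1*(-411) = (60 + 27)/(-103 + 22) - 1*(-411) = 87/(-81) + 411 = 87*(-1/81) + 411 = -29/27 + 411 = 11068/27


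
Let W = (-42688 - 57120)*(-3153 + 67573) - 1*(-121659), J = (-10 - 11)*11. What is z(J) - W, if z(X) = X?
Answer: 6429509470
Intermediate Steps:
J = -231 (J = -21*11 = -231)
W = -6429509701 (W = -99808*64420 + 121659 = -6429631360 + 121659 = -6429509701)
z(J) - W = -231 - 1*(-6429509701) = -231 + 6429509701 = 6429509470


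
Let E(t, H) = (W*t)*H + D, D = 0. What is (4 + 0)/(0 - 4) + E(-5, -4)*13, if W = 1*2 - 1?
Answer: 259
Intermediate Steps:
W = 1 (W = 2 - 1 = 1)
E(t, H) = H*t (E(t, H) = (1*t)*H + 0 = t*H + 0 = H*t + 0 = H*t)
(4 + 0)/(0 - 4) + E(-5, -4)*13 = (4 + 0)/(0 - 4) - 4*(-5)*13 = 4/(-4) + 20*13 = 4*(-¼) + 260 = -1 + 260 = 259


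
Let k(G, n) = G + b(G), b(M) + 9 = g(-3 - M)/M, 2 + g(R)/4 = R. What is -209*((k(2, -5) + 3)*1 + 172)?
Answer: -32186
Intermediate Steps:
g(R) = -8 + 4*R
b(M) = -9 + (-20 - 4*M)/M (b(M) = -9 + (-8 + 4*(-3 - M))/M = -9 + (-8 + (-12 - 4*M))/M = -9 + (-20 - 4*M)/M)
k(G, n) = -13 + G - 20/G (k(G, n) = G + (-13 - 20/G) = -13 + G - 20/G)
-209*((k(2, -5) + 3)*1 + 172) = -209*(((-13 + 2 - 20/2) + 3)*1 + 172) = -209*(((-13 + 2 - 20*½) + 3)*1 + 172) = -209*(((-13 + 2 - 10) + 3)*1 + 172) = -209*((-21 + 3)*1 + 172) = -209*(-18*1 + 172) = -209*(-18 + 172) = -209*154 = -32186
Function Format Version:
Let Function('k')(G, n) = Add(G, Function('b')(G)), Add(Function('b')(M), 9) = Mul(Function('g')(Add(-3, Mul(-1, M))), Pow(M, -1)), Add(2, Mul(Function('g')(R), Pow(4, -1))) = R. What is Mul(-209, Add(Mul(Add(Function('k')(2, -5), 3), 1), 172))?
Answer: -32186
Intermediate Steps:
Function('g')(R) = Add(-8, Mul(4, R))
Function('b')(M) = Add(-9, Mul(Pow(M, -1), Add(-20, Mul(-4, M)))) (Function('b')(M) = Add(-9, Mul(Add(-8, Mul(4, Add(-3, Mul(-1, M)))), Pow(M, -1))) = Add(-9, Mul(Add(-8, Add(-12, Mul(-4, M))), Pow(M, -1))) = Add(-9, Mul(Add(-20, Mul(-4, M)), Pow(M, -1))) = Add(-9, Mul(Pow(M, -1), Add(-20, Mul(-4, M)))))
Function('k')(G, n) = Add(-13, G, Mul(-20, Pow(G, -1))) (Function('k')(G, n) = Add(G, Add(-13, Mul(-20, Pow(G, -1)))) = Add(-13, G, Mul(-20, Pow(G, -1))))
Mul(-209, Add(Mul(Add(Function('k')(2, -5), 3), 1), 172)) = Mul(-209, Add(Mul(Add(Add(-13, 2, Mul(-20, Pow(2, -1))), 3), 1), 172)) = Mul(-209, Add(Mul(Add(Add(-13, 2, Mul(-20, Rational(1, 2))), 3), 1), 172)) = Mul(-209, Add(Mul(Add(Add(-13, 2, -10), 3), 1), 172)) = Mul(-209, Add(Mul(Add(-21, 3), 1), 172)) = Mul(-209, Add(Mul(-18, 1), 172)) = Mul(-209, Add(-18, 172)) = Mul(-209, 154) = -32186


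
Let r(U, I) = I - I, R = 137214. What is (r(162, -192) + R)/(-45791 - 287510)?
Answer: -137214/333301 ≈ -0.41168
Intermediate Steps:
r(U, I) = 0
(r(162, -192) + R)/(-45791 - 287510) = (0 + 137214)/(-45791 - 287510) = 137214/(-333301) = 137214*(-1/333301) = -137214/333301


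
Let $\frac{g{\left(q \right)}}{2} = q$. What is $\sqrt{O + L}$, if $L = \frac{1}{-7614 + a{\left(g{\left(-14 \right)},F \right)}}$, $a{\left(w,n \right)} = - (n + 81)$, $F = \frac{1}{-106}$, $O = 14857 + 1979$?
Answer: $\frac{\sqrt{11201258701596082}}{815669} \approx 129.75$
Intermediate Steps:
$g{\left(q \right)} = 2 q$
$O = 16836$
$F = - \frac{1}{106} \approx -0.009434$
$a{\left(w,n \right)} = -81 - n$ ($a{\left(w,n \right)} = - (81 + n) = -81 - n$)
$L = - \frac{106}{815669}$ ($L = \frac{1}{-7614 - \frac{8585}{106}} = \frac{1}{- \frac{815669}{106}} = - \frac{106}{815669} \approx -0.00012995$)
$\sqrt{O + L} = \sqrt{16836 - \frac{106}{815669}} = \sqrt{\frac{13732603178}{815669}} = \frac{\sqrt{11201258701596082}}{815669}$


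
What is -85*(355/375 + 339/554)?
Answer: -1100903/8310 ≈ -132.48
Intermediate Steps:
-85*(355/375 + 339/554) = -85*(355*(1/375) + 339*(1/554)) = -85*(71/75 + 339/554) = -85*64759/41550 = -1100903/8310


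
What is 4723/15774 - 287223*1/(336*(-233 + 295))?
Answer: -738711011/54767328 ≈ -13.488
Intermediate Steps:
4723/15774 - 287223*1/(336*(-233 + 295)) = 4723*(1/15774) - 287223/(336*62) = 4723/15774 - 287223/20832 = 4723/15774 - 287223*1/20832 = 4723/15774 - 95741/6944 = -738711011/54767328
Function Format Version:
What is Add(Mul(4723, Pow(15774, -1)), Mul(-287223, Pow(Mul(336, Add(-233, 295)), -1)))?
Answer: Rational(-738711011, 54767328) ≈ -13.488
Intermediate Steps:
Add(Mul(4723, Pow(15774, -1)), Mul(-287223, Pow(Mul(336, Add(-233, 295)), -1))) = Add(Mul(4723, Rational(1, 15774)), Mul(-287223, Pow(Mul(336, 62), -1))) = Add(Rational(4723, 15774), Mul(-287223, Pow(20832, -1))) = Add(Rational(4723, 15774), Mul(-287223, Rational(1, 20832))) = Add(Rational(4723, 15774), Rational(-95741, 6944)) = Rational(-738711011, 54767328)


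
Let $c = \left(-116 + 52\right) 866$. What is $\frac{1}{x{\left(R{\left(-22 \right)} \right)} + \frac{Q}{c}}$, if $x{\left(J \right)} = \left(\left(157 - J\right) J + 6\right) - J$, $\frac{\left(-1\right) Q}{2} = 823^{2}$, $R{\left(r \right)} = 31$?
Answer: $\frac{27712}{108227601} \approx 0.00025605$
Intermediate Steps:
$c = -55424$ ($c = \left(-64\right) 866 = -55424$)
$Q = -1354658$ ($Q = - 2 \cdot 823^{2} = \left(-2\right) 677329 = -1354658$)
$x{\left(J \right)} = 6 - J + J \left(157 - J\right)$ ($x{\left(J \right)} = \left(J \left(157 - J\right) + 6\right) - J = \left(6 + J \left(157 - J\right)\right) - J = 6 - J + J \left(157 - J\right)$)
$\frac{1}{x{\left(R{\left(-22 \right)} \right)} + \frac{Q}{c}} = \frac{1}{\left(6 - 31^{2} + 156 \cdot 31\right) - \frac{1354658}{-55424}} = \frac{1}{\left(6 - 961 + 4836\right) - - \frac{677329}{27712}} = \frac{1}{\left(6 - 961 + 4836\right) + \frac{677329}{27712}} = \frac{1}{3881 + \frac{677329}{27712}} = \frac{1}{\frac{108227601}{27712}} = \frac{27712}{108227601}$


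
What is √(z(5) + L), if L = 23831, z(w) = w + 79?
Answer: √23915 ≈ 154.64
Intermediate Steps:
z(w) = 79 + w
√(z(5) + L) = √((79 + 5) + 23831) = √(84 + 23831) = √23915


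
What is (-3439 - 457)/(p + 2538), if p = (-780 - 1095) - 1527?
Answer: 487/108 ≈ 4.5093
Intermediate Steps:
p = -3402 (p = -1875 - 1527 = -3402)
(-3439 - 457)/(p + 2538) = (-3439 - 457)/(-3402 + 2538) = -3896/(-864) = -3896*(-1/864) = 487/108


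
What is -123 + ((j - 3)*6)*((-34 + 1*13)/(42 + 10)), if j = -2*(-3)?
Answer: -3387/26 ≈ -130.27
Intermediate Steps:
j = 6
-123 + ((j - 3)*6)*((-34 + 1*13)/(42 + 10)) = -123 + ((6 - 3)*6)*((-34 + 1*13)/(42 + 10)) = -123 + (3*6)*((-34 + 13)/52) = -123 + 18*(-21*1/52) = -123 + 18*(-21/52) = -123 - 189/26 = -3387/26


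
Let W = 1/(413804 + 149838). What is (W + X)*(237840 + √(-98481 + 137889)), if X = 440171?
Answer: 29503916762154360/281821 + 496197725566*√2463/281821 ≈ 1.0478e+11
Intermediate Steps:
W = 1/563642 ≈ 1.7742e-6
(W + X)*(237840 + √(-98481 + 137889)) = (1/563642 + 440171)*(237840 + √(-98481 + 137889)) = 248098862783*(237840 + √39408)/563642 = 248098862783*(237840 + 4*√2463)/563642 = 29503916762154360/281821 + 496197725566*√2463/281821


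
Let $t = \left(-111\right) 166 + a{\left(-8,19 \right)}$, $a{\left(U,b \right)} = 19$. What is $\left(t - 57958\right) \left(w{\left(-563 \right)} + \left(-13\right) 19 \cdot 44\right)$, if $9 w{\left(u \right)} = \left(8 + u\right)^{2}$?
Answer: $-1783657305$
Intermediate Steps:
$w{\left(u \right)} = \frac{\left(8 + u\right)^{2}}{9}$
$t = -18407$ ($t = \left(-111\right) 166 + 19 = -18426 + 19 = -18407$)
$\left(t - 57958\right) \left(w{\left(-563 \right)} + \left(-13\right) 19 \cdot 44\right) = \left(-18407 - 57958\right) \left(\frac{\left(8 - 563\right)^{2}}{9} + \left(-13\right) 19 \cdot 44\right) = - 76365 \left(\frac{\left(-555\right)^{2}}{9} - 10868\right) = - 76365 \left(\frac{1}{9} \cdot 308025 - 10868\right) = - 76365 \left(34225 - 10868\right) = \left(-76365\right) 23357 = -1783657305$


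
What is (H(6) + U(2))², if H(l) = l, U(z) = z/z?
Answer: 49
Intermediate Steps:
U(z) = 1
(H(6) + U(2))² = (6 + 1)² = 7² = 49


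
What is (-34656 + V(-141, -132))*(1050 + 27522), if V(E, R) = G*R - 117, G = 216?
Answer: -1808179020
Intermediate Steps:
V(E, R) = -117 + 216*R (V(E, R) = 216*R - 117 = -117 + 216*R)
(-34656 + V(-141, -132))*(1050 + 27522) = (-34656 + (-117 + 216*(-132)))*(1050 + 27522) = (-34656 + (-117 - 28512))*28572 = (-34656 - 28629)*28572 = -63285*28572 = -1808179020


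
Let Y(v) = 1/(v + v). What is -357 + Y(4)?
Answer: -2855/8 ≈ -356.88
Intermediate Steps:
Y(v) = 1/(2*v)
-357 + Y(4) = -357 + (½)/4 = -357 + (½)*(¼) = -357 + ⅛ = -2855/8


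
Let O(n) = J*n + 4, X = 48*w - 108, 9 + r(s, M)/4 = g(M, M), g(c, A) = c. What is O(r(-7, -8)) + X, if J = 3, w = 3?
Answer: -164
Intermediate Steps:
r(s, M) = -36 + 4*M
X = 36 (X = 48*3 - 108 = 144 - 108 = 36)
O(n) = 4 + 3*n (O(n) = 3*n + 4 = 4 + 3*n)
O(r(-7, -8)) + X = (4 + 3*(-36 + 4*(-8))) + 36 = (4 + 3*(-36 - 32)) + 36 = (4 + 3*(-68)) + 36 = (4 - 204) + 36 = -200 + 36 = -164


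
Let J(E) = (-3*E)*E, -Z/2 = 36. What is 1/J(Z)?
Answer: -1/15552 ≈ -6.4300e-5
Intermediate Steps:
Z = -72 (Z = -2*36 = -72)
J(E) = -3*E**2
1/J(Z) = 1/(-3*(-72)**2) = 1/(-3*5184) = 1/(-15552) = -1/15552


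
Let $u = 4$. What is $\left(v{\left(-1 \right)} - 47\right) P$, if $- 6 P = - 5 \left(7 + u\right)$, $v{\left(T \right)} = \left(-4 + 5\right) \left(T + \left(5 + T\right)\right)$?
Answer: $- \frac{1210}{3} \approx -403.33$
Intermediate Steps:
$v{\left(T \right)} = 5 + 2 T$ ($v{\left(T \right)} = 1 \left(5 + 2 T\right) = 5 + 2 T$)
$P = \frac{55}{6}$ ($P = - \frac{\left(-5\right) \left(7 + 4\right)}{6} = - \frac{\left(-5\right) 11}{6} = \left(- \frac{1}{6}\right) \left(-55\right) = \frac{55}{6} \approx 9.1667$)
$\left(v{\left(-1 \right)} - 47\right) P = \left(\left(5 + 2 \left(-1\right)\right) - 47\right) \frac{55}{6} = \left(\left(5 - 2\right) - 47\right) \frac{55}{6} = \left(3 - 47\right) \frac{55}{6} = \left(-44\right) \frac{55}{6} = - \frac{1210}{3}$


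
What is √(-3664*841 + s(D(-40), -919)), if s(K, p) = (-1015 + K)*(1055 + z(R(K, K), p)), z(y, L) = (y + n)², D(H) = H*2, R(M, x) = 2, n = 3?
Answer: 2*I*√1066006 ≈ 2065.0*I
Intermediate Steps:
D(H) = 2*H
z(y, L) = (3 + y)² (z(y, L) = (y + 3)² = (3 + y)²)
s(K, p) = -1096200 + 1080*K (s(K, p) = (-1015 + K)*(1055 + (3 + 2)²) = (-1015 + K)*(1055 + 5²) = (-1015 + K)*(1055 + 25) = (-1015 + K)*1080 = -1096200 + 1080*K)
√(-3664*841 + s(D(-40), -919)) = √(-3664*841 + (-1096200 + 1080*(2*(-40)))) = √(-3081424 + (-1096200 + 1080*(-80))) = √(-3081424 + (-1096200 - 86400)) = √(-3081424 - 1182600) = √(-4264024) = 2*I*√1066006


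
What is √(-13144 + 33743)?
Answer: √20599 ≈ 143.52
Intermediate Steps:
√(-13144 + 33743) = √20599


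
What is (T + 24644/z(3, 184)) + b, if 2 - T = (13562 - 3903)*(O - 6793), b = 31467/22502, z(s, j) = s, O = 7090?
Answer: -193101246137/67506 ≈ -2.8605e+6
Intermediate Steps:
b = 31467/22502 (b = 31467*(1/22502) = 31467/22502 ≈ 1.3984)
T = -2868721 (T = 2 - (13562 - 3903)*(7090 - 6793) = 2 - 9659*297 = 2 - 1*2868723 = 2 - 2868723 = -2868721)
(T + 24644/z(3, 184)) + b = (-2868721 + 24644/3) + 31467/22502 = -8581519/3 + 31467/22502 = -193101246137/67506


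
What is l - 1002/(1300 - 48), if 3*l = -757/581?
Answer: -1347125/1091118 ≈ -1.2346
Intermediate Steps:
l = -757/1743 (l = (-757/581)/3 = (-757*1/581)/3 = (⅓)*(-757/581) = -757/1743 ≈ -0.43431)
l - 1002/(1300 - 48) = -757/1743 - 1002/(1300 - 48) = -757/1743 - 1002/1252 = -757/1743 + (1/1252)*(-1002) = -757/1743 - 501/626 = -1347125/1091118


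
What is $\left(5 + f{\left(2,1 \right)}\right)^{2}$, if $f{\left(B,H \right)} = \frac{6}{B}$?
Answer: $64$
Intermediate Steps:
$\left(5 + f{\left(2,1 \right)}\right)^{2} = \left(5 + \frac{6}{2}\right)^{2} = \left(5 + 6 \cdot \frac{1}{2}\right)^{2} = \left(5 + 3\right)^{2} = 8^{2} = 64$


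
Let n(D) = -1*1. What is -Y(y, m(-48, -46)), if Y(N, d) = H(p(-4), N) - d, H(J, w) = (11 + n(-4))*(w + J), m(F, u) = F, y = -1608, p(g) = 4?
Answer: 15992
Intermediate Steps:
n(D) = -1
H(J, w) = 10*J + 10*w (H(J, w) = (11 - 1)*(w + J) = 10*(J + w) = 10*J + 10*w)
Y(N, d) = 40 - d + 10*N (Y(N, d) = (10*4 + 10*N) - d = (40 + 10*N) - d = 40 - d + 10*N)
-Y(y, m(-48, -46)) = -(40 - 1*(-48) + 10*(-1608)) = -(40 + 48 - 16080) = -1*(-15992) = 15992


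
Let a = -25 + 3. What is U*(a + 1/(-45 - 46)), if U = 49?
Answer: -14021/13 ≈ -1078.5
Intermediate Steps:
a = -22
U*(a + 1/(-45 - 46)) = 49*(-22 + 1/(-45 - 46)) = 49*(-22 + 1/(-91)) = 49*(-22 - 1/91) = 49*(-2003/91) = -14021/13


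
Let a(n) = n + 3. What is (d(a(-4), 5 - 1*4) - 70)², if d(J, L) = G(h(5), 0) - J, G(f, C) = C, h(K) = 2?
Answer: 4761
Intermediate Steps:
a(n) = 3 + n
d(J, L) = -J (d(J, L) = 0 - J = -J)
(d(a(-4), 5 - 1*4) - 70)² = (-(3 - 4) - 70)² = (-1*(-1) - 70)² = (1 - 70)² = (-69)² = 4761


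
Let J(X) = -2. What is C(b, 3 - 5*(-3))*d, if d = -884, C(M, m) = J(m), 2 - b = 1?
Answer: 1768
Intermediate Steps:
b = 1 (b = 2 - 1*1 = 2 - 1 = 1)
C(M, m) = -2
C(b, 3 - 5*(-3))*d = -2*(-884) = 1768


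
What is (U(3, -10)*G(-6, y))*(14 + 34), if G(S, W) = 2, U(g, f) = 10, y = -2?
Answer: 960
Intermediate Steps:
(U(3, -10)*G(-6, y))*(14 + 34) = (10*2)*(14 + 34) = 20*48 = 960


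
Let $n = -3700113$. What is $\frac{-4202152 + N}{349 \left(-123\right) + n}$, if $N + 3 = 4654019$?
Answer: $- \frac{8069}{66840} \approx -0.12072$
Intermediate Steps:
$N = 4654016$ ($N = -3 + 4654019 = 4654016$)
$\frac{-4202152 + N}{349 \left(-123\right) + n} = \frac{-4202152 + 4654016}{349 \left(-123\right) - 3700113} = \frac{451864}{-42927 - 3700113} = \frac{451864}{-3743040} = 451864 \left(- \frac{1}{3743040}\right) = - \frac{8069}{66840}$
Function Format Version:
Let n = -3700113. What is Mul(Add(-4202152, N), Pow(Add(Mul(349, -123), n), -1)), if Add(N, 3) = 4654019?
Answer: Rational(-8069, 66840) ≈ -0.12072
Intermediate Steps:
N = 4654016 (N = Add(-3, 4654019) = 4654016)
Mul(Add(-4202152, N), Pow(Add(Mul(349, -123), n), -1)) = Mul(Add(-4202152, 4654016), Pow(Add(Mul(349, -123), -3700113), -1)) = Mul(451864, Pow(Add(-42927, -3700113), -1)) = Mul(451864, Pow(-3743040, -1)) = Mul(451864, Rational(-1, 3743040)) = Rational(-8069, 66840)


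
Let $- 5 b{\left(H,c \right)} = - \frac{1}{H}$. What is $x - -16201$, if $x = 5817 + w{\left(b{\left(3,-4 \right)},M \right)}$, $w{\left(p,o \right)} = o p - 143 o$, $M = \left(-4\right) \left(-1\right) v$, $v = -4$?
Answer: $\frac{364574}{15} \approx 24305.0$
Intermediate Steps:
$b{\left(H,c \right)} = \frac{1}{5 H}$ ($b{\left(H,c \right)} = - \frac{\left(-1\right) \frac{1}{H}}{5} = \frac{1}{5 H}$)
$M = -16$ ($M = \left(-4\right) \left(-1\right) \left(-4\right) = 4 \left(-4\right) = -16$)
$w{\left(p,o \right)} = - 143 o + o p$
$x = \frac{121559}{15}$ ($x = 5817 - 16 \left(-143 + \frac{1}{5 \cdot 3}\right) = 5817 - 16 \left(-143 + \frac{1}{5} \cdot \frac{1}{3}\right) = 5817 - 16 \left(-143 + \frac{1}{15}\right) = 5817 - - \frac{34304}{15} = 5817 + \frac{34304}{15} = \frac{121559}{15} \approx 8103.9$)
$x - -16201 = \frac{121559}{15} - -16201 = \frac{121559}{15} + 16201 = \frac{364574}{15}$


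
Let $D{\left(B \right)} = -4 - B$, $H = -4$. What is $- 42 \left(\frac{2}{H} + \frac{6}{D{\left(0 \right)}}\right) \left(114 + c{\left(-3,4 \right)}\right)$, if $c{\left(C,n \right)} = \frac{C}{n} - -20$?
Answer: $11193$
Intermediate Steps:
$c{\left(C,n \right)} = 20 + \frac{C}{n}$ ($c{\left(C,n \right)} = \frac{C}{n} + 20 = 20 + \frac{C}{n}$)
$- 42 \left(\frac{2}{H} + \frac{6}{D{\left(0 \right)}}\right) \left(114 + c{\left(-3,4 \right)}\right) = - 42 \left(\frac{2}{-4} + \frac{6}{-4 - 0}\right) \left(114 + \left(20 - \frac{3}{4}\right)\right) = - 42 \left(2 \left(- \frac{1}{4}\right) + \frac{6}{-4 + 0}\right) \left(114 + \left(20 - \frac{3}{4}\right)\right) = - 42 \left(- \frac{1}{2} + \frac{6}{-4}\right) \left(114 + \left(20 - \frac{3}{4}\right)\right) = - 42 \left(- \frac{1}{2} + 6 \left(- \frac{1}{4}\right)\right) \left(114 + \frac{77}{4}\right) = - 42 \left(- \frac{1}{2} - \frac{3}{2}\right) \frac{533}{4} = \left(-42\right) \left(-2\right) \frac{533}{4} = 84 \cdot \frac{533}{4} = 11193$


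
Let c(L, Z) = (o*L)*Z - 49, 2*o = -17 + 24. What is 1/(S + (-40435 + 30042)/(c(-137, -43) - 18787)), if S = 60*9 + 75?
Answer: 3565/2171689 ≈ 0.0016416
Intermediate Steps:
o = 7/2 (o = (-17 + 24)/2 = (½)*7 = 7/2 ≈ 3.5000)
c(L, Z) = -49 + 7*L*Z/2 (c(L, Z) = (7*L/2)*Z - 49 = 7*L*Z/2 - 49 = -49 + 7*L*Z/2)
S = 615 (S = 540 + 75 = 615)
1/(S + (-40435 + 30042)/(c(-137, -43) - 18787)) = 1/(615 + (-40435 + 30042)/((-49 + (7/2)*(-137)*(-43)) - 18787)) = 1/(615 - 10393/((-49 + 41237/2) - 18787)) = 1/(615 - 10393/(41139/2 - 18787)) = 1/(615 - 10393/3565/2) = 1/(615 - 10393*2/3565) = 1/(615 - 20786/3565) = 1/(2171689/3565) = 3565/2171689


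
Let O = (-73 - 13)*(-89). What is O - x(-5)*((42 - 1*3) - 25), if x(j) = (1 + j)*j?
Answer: 7374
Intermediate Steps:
x(j) = j*(1 + j)
O = 7654 (O = -86*(-89) = 7654)
O - x(-5)*((42 - 1*3) - 25) = 7654 - (-5*(1 - 5))*((42 - 1*3) - 25) = 7654 - (-5*(-4))*((42 - 3) - 25) = 7654 - 20*(39 - 25) = 7654 - 20*14 = 7654 - 1*280 = 7654 - 280 = 7374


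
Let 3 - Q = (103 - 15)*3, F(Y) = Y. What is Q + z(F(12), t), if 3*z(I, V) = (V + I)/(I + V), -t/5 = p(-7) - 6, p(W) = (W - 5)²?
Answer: -782/3 ≈ -260.67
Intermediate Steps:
Q = -261 (Q = 3 - (103 - 15)*3 = 3 - 88*3 = 3 - 1*264 = 3 - 264 = -261)
p(W) = (-5 + W)²
t = -690 (t = -5*((-5 - 7)² - 6) = -5*((-12)² - 6) = -5*(144 - 6) = -5*138 = -690)
z(I, V) = ⅓ (z(I, V) = ((V + I)/(I + V))/3 = ((I + V)/(I + V))/3 = (⅓)*1 = ⅓)
Q + z(F(12), t) = -261 + ⅓ = -782/3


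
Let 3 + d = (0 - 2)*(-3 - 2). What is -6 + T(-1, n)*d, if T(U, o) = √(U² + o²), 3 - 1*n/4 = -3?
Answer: -6 + 7*√577 ≈ 162.15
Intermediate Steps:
n = 24 (n = 12 - 4*(-3) = 12 + 12 = 24)
d = 7 (d = -3 + (0 - 2)*(-3 - 2) = -3 - 2*(-5) = -3 + 10 = 7)
-6 + T(-1, n)*d = -6 + √((-1)² + 24²)*7 = -6 + √(1 + 576)*7 = -6 + √577*7 = -6 + 7*√577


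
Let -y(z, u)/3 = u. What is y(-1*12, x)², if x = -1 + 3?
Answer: 36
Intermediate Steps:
x = 2
y(z, u) = -3*u
y(-1*12, x)² = (-3*2)² = (-6)² = 36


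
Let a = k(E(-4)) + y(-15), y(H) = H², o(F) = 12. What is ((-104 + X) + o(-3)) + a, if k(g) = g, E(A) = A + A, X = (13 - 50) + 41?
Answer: 129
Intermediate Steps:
X = 4 (X = -37 + 41 = 4)
E(A) = 2*A
a = 217 (a = 2*(-4) + (-15)² = -8 + 225 = 217)
((-104 + X) + o(-3)) + a = ((-104 + 4) + 12) + 217 = (-100 + 12) + 217 = -88 + 217 = 129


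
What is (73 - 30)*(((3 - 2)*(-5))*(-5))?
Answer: 1075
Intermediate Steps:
(73 - 30)*(((3 - 2)*(-5))*(-5)) = 43*((1*(-5))*(-5)) = 43*(-5*(-5)) = 43*25 = 1075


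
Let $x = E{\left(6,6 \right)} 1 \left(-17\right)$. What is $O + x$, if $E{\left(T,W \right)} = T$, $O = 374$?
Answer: $272$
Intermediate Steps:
$x = -102$ ($x = 6 \cdot 1 \left(-17\right) = 6 \left(-17\right) = -102$)
$O + x = 374 - 102 = 272$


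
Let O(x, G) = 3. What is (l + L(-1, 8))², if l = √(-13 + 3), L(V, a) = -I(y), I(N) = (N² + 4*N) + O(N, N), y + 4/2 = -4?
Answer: (15 - I*√10)² ≈ 215.0 - 94.868*I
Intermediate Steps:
y = -6 (y = -2 - 4 = -6)
I(N) = 3 + N² + 4*N (I(N) = (N² + 4*N) + 3 = 3 + N² + 4*N)
L(V, a) = -15 (L(V, a) = -(3 + (-6)² + 4*(-6)) = -(3 + 36 - 24) = -1*15 = -15)
l = I*√10 (l = √(-10) = I*√10 ≈ 3.1623*I)
(l + L(-1, 8))² = (I*√10 - 15)² = (-15 + I*√10)²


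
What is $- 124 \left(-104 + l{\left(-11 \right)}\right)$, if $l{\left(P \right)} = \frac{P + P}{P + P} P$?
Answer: $14260$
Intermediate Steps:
$l{\left(P \right)} = P$ ($l{\left(P \right)} = \frac{2 P}{2 P} P = 2 P \frac{1}{2 P} P = 1 P = P$)
$- 124 \left(-104 + l{\left(-11 \right)}\right) = - 124 \left(-104 - 11\right) = \left(-124\right) \left(-115\right) = 14260$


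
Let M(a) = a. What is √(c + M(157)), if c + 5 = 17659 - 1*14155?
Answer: 2*√914 ≈ 60.465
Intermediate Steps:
c = 3499 (c = -5 + (17659 - 1*14155) = -5 + (17659 - 14155) = -5 + 3504 = 3499)
√(c + M(157)) = √(3499 + 157) = √3656 = 2*√914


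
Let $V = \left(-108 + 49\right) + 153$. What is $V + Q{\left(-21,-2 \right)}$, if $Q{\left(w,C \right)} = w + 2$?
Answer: $75$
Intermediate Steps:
$Q{\left(w,C \right)} = 2 + w$
$V = 94$ ($V = -59 + 153 = 94$)
$V + Q{\left(-21,-2 \right)} = 94 + \left(2 - 21\right) = 94 - 19 = 75$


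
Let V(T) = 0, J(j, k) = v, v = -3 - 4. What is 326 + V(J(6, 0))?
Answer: 326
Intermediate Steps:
v = -7
J(j, k) = -7
326 + V(J(6, 0)) = 326 + 0 = 326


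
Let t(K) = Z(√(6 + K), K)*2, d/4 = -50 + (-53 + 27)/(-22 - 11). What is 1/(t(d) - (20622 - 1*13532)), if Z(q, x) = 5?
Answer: -1/7080 ≈ -0.00014124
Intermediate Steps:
d = -6496/33 (d = 4*(-50 + (-53 + 27)/(-22 - 11)) = 4*(-50 - 26/(-33)) = 4*(-50 - 26*(-1/33)) = 4*(-50 + 26/33) = 4*(-1624/33) = -6496/33 ≈ -196.85)
t(K) = 10 (t(K) = 5*2 = 10)
1/(t(d) - (20622 - 1*13532)) = 1/(10 - (20622 - 1*13532)) = 1/(10 - (20622 - 13532)) = 1/(10 - 1*7090) = 1/(10 - 7090) = 1/(-7080) = -1/7080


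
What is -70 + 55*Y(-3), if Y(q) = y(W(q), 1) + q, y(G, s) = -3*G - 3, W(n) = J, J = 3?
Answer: -895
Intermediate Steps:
W(n) = 3
y(G, s) = -3 - 3*G
Y(q) = -12 + q (Y(q) = (-3 - 3*3) + q = (-3 - 9) + q = -12 + q)
-70 + 55*Y(-3) = -70 + 55*(-12 - 3) = -70 + 55*(-15) = -70 - 825 = -895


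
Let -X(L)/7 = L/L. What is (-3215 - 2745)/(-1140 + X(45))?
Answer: 5960/1147 ≈ 5.1962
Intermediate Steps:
X(L) = -7 (X(L) = -7*L/L = -7*1 = -7)
(-3215 - 2745)/(-1140 + X(45)) = (-3215 - 2745)/(-1140 - 7) = -5960/(-1147) = -5960*(-1/1147) = 5960/1147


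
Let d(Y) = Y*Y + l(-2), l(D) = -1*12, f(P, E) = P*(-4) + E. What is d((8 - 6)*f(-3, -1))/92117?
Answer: 472/92117 ≈ 0.0051239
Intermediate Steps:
f(P, E) = E - 4*P (f(P, E) = -4*P + E = E - 4*P)
l(D) = -12
d(Y) = -12 + Y² (d(Y) = Y*Y - 12 = Y² - 12 = -12 + Y²)
d((8 - 6)*f(-3, -1))/92117 = (-12 + ((8 - 6)*(-1 - 4*(-3)))²)/92117 = (-12 + (2*(-1 + 12))²)*(1/92117) = (-12 + (2*11)²)*(1/92117) = (-12 + 22²)*(1/92117) = (-12 + 484)*(1/92117) = 472*(1/92117) = 472/92117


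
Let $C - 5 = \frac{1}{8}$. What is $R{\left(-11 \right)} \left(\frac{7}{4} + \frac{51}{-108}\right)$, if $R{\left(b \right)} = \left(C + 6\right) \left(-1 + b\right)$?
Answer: $- \frac{2047}{12} \approx -170.58$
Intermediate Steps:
$C = \frac{41}{8}$ ($C = 5 + \frac{1}{8} = \frac{41}{8} \approx 5.125$)
$R{\left(b \right)} = - \frac{89}{8} + \frac{89 b}{8}$ ($R{\left(b \right)} = \left(\frac{41}{8} + 6\right) \left(-1 + b\right) = \frac{89 \left(-1 + b\right)}{8} = - \frac{89}{8} + \frac{89 b}{8}$)
$R{\left(-11 \right)} \left(\frac{7}{4} + \frac{51}{-108}\right) = \left(- \frac{89}{8} + \frac{89}{8} \left(-11\right)\right) \left(\frac{7}{4} + \frac{51}{-108}\right) = \left(- \frac{89}{8} - \frac{979}{8}\right) \left(7 \cdot \frac{1}{4} + 51 \left(- \frac{1}{108}\right)\right) = - \frac{267 \left(\frac{7}{4} - \frac{17}{36}\right)}{2} = \left(- \frac{267}{2}\right) \frac{23}{18} = - \frac{2047}{12}$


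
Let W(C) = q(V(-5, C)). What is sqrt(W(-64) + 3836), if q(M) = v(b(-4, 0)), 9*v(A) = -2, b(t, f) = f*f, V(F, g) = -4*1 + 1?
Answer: sqrt(34522)/3 ≈ 61.934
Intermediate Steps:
V(F, g) = -3 (V(F, g) = -4 + 1 = -3)
b(t, f) = f**2
v(A) = -2/9 (v(A) = (1/9)*(-2) = -2/9)
q(M) = -2/9
W(C) = -2/9
sqrt(W(-64) + 3836) = sqrt(-2/9 + 3836) = sqrt(34522/9) = sqrt(34522)/3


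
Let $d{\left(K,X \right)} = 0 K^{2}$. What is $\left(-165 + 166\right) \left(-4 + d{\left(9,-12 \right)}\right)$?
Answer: $-4$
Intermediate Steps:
$d{\left(K,X \right)} = 0$
$\left(-165 + 166\right) \left(-4 + d{\left(9,-12 \right)}\right) = \left(-165 + 166\right) \left(-4 + 0\right) = 1 \left(-4\right) = -4$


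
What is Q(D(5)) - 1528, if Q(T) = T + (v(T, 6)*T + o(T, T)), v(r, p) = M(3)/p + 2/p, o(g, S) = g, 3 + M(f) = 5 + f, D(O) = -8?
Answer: -4660/3 ≈ -1553.3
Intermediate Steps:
M(f) = 2 + f (M(f) = -3 + (5 + f) = 2 + f)
v(r, p) = 7/p (v(r, p) = (2 + 3)/p + 2/p = 5/p + 2/p = 7/p)
Q(T) = 19*T/6 (Q(T) = T + ((7/6)*T + T) = T + ((7*(1/6))*T + T) = T + (7*T/6 + T) = T + 13*T/6 = 19*T/6)
Q(D(5)) - 1528 = (19/6)*(-8) - 1528 = -76/3 - 1528 = -4660/3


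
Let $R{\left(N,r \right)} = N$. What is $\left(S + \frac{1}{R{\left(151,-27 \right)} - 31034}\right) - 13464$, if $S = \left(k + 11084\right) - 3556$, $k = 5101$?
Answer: $- \frac{25787306}{30883} \approx -835.0$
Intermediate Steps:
$S = 12629$ ($S = \left(5101 + 11084\right) - 3556 = 16185 - 3556 = 12629$)
$\left(S + \frac{1}{R{\left(151,-27 \right)} - 31034}\right) - 13464 = \left(12629 + \frac{1}{151 - 31034}\right) - 13464 = \left(12629 + \frac{1}{-30883}\right) - 13464 = \left(12629 - \frac{1}{30883}\right) - 13464 = \frac{390021406}{30883} - 13464 = - \frac{25787306}{30883}$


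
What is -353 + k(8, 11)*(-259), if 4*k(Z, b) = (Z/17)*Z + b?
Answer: -89013/68 ≈ -1309.0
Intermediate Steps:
k(Z, b) = b/4 + Z²/68 (k(Z, b) = ((Z/17)*Z + b)/4 = (Z²/17 + b)/4 = (b + Z²/17)/4 = b/4 + Z²/68)
-353 + k(8, 11)*(-259) = -353 + ((¼)*11 + (1/68)*8²)*(-259) = -353 + (11/4 + (1/68)*64)*(-259) = -353 + (11/4 + 16/17)*(-259) = -353 + (251/68)*(-259) = -353 - 65009/68 = -89013/68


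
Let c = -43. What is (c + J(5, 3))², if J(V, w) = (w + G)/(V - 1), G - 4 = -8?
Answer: 29929/16 ≈ 1870.6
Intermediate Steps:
G = -4 (G = 4 - 8 = -4)
J(V, w) = (-4 + w)/(-1 + V) (J(V, w) = (w - 4)/(V - 1) = (-4 + w)/(-1 + V))
(c + J(5, 3))² = (-43 + (-4 + 3)/(-1 + 5))² = (-43 - 1/4)² = (-43 + (¼)*(-1))² = (-43 - ¼)² = (-173/4)² = 29929/16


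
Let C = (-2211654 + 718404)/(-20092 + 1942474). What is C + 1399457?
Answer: 40761961414/29127 ≈ 1.3995e+6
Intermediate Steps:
C = -22625/29127 (C = -1493250/1922382 = -1493250*1/1922382 = -22625/29127 ≈ -0.77677)
C + 1399457 = -22625/29127 + 1399457 = 40761961414/29127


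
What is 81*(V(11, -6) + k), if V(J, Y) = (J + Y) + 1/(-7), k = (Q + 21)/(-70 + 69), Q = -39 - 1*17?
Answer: 22599/7 ≈ 3228.4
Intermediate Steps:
Q = -56 (Q = -39 - 17 = -56)
k = 35 (k = (-56 + 21)/(-70 + 69) = -35/(-1) = -35*(-1) = 35)
V(J, Y) = -1/7 + J + Y (V(J, Y) = (J + Y) - 1/7 = -1/7 + J + Y)
81*(V(11, -6) + k) = 81*((-1/7 + 11 - 6) + 35) = 81*(34/7 + 35) = 81*(279/7) = 22599/7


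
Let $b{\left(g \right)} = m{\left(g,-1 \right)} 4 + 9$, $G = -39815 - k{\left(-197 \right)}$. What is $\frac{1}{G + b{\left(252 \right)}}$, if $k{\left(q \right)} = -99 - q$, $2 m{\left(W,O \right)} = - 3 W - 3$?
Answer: $- \frac{1}{41422} \approx -2.4142 \cdot 10^{-5}$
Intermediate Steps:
$m{\left(W,O \right)} = - \frac{3}{2} - \frac{3 W}{2}$ ($m{\left(W,O \right)} = \frac{- 3 W - 3}{2} = \frac{-3 - 3 W}{2} = - \frac{3}{2} - \frac{3 W}{2}$)
$G = -39913$ ($G = -39815 - \left(-99 - -197\right) = -39815 - \left(-99 + 197\right) = -39815 - 98 = -39913$)
$b{\left(g \right)} = 3 - 6 g$ ($b{\left(g \right)} = \left(- \frac{3}{2} - \frac{3 g}{2}\right) 4 + 9 = \left(-6 - 6 g\right) + 9 = 3 - 6 g$)
$\frac{1}{G + b{\left(252 \right)}} = \frac{1}{-39913 + \left(3 - 1512\right)} = \frac{1}{-39913 - 1509} = \frac{1}{-41422} = - \frac{1}{41422}$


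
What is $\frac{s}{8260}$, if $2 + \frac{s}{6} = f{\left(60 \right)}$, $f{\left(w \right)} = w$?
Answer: $\frac{87}{2065} \approx 0.042131$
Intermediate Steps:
$s = 348$ ($s = -12 + 6 \cdot 60 = -12 + 360 = 348$)
$\frac{s}{8260} = \frac{348}{8260} = 348 \cdot \frac{1}{8260} = \frac{87}{2065}$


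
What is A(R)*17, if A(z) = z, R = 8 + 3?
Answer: 187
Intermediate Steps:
R = 11
A(R)*17 = 11*17 = 187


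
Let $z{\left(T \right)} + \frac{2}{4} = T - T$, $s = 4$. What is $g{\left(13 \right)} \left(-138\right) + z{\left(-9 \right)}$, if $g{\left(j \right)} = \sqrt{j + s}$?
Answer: $- \frac{1}{2} - 138 \sqrt{17} \approx -569.49$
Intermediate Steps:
$z{\left(T \right)} = - \frac{1}{2}$ ($z{\left(T \right)} = - \frac{1}{2} + \left(T - T\right) = - \frac{1}{2} + 0 = - \frac{1}{2}$)
$g{\left(j \right)} = \sqrt{4 + j}$ ($g{\left(j \right)} = \sqrt{j + 4} = \sqrt{4 + j}$)
$g{\left(13 \right)} \left(-138\right) + z{\left(-9 \right)} = \sqrt{4 + 13} \left(-138\right) - \frac{1}{2} = \sqrt{17} \left(-138\right) - \frac{1}{2} = - 138 \sqrt{17} - \frac{1}{2} = - \frac{1}{2} - 138 \sqrt{17}$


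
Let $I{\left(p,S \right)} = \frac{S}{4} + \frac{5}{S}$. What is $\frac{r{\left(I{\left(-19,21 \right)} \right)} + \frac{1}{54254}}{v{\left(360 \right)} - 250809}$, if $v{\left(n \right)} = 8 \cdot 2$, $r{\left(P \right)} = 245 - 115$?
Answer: $- \frac{7053021}{13606523422} \approx -0.00051836$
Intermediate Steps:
$I{\left(p,S \right)} = \frac{5}{S} + \frac{S}{4}$ ($I{\left(p,S \right)} = S \frac{1}{4} + \frac{5}{S} = \frac{S}{4} + \frac{5}{S} = \frac{5}{S} + \frac{S}{4}$)
$r{\left(P \right)} = 130$
$v{\left(n \right)} = 16$
$\frac{r{\left(I{\left(-19,21 \right)} \right)} + \frac{1}{54254}}{v{\left(360 \right)} - 250809} = \frac{130 + \frac{1}{54254}}{16 - 250809} = \frac{130 + \frac{1}{54254}}{-250793} = \frac{7053021}{54254} \left(- \frac{1}{250793}\right) = - \frac{7053021}{13606523422}$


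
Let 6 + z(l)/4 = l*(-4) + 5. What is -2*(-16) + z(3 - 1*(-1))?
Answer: -36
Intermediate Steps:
z(l) = -4 - 16*l (z(l) = -24 + 4*(l*(-4) + 5) = -24 + 4*(-4*l + 5) = -24 + 4*(5 - 4*l) = -24 + (20 - 16*l) = -4 - 16*l)
-2*(-16) + z(3 - 1*(-1)) = -2*(-16) + (-4 - 16*(3 - 1*(-1))) = 32 + (-4 - 16*(3 + 1)) = 32 + (-4 - 16*4) = 32 + (-4 - 64) = 32 - 68 = -36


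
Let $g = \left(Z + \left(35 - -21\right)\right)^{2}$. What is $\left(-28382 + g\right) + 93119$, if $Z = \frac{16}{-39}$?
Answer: $\frac{103165201}{1521} \approx 67827.0$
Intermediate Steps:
$Z = - \frac{16}{39}$ ($Z = 16 \left(- \frac{1}{39}\right) = - \frac{16}{39} \approx -0.41026$)
$g = \frac{4700224}{1521}$ ($g = \left(- \frac{16}{39} + \left(35 - -21\right)\right)^{2} = \left(- \frac{16}{39} + \left(35 + 21\right)\right)^{2} = \left(- \frac{16}{39} + 56\right)^{2} = \left(\frac{2168}{39}\right)^{2} = \frac{4700224}{1521} \approx 3090.2$)
$\left(-28382 + g\right) + 93119 = \left(-28382 + \frac{4700224}{1521}\right) + 93119 = - \frac{38468798}{1521} + 93119 = \frac{103165201}{1521}$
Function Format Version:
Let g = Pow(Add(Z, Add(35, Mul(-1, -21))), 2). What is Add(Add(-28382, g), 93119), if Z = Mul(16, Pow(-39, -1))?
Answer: Rational(103165201, 1521) ≈ 67827.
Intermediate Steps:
Z = Rational(-16, 39) (Z = Mul(16, Rational(-1, 39)) = Rational(-16, 39) ≈ -0.41026)
g = Rational(4700224, 1521) (g = Pow(Add(Rational(-16, 39), Add(35, Mul(-1, -21))), 2) = Pow(Add(Rational(-16, 39), Add(35, 21)), 2) = Pow(Add(Rational(-16, 39), 56), 2) = Pow(Rational(2168, 39), 2) = Rational(4700224, 1521) ≈ 3090.2)
Add(Add(-28382, g), 93119) = Add(Add(-28382, Rational(4700224, 1521)), 93119) = Add(Rational(-38468798, 1521), 93119) = Rational(103165201, 1521)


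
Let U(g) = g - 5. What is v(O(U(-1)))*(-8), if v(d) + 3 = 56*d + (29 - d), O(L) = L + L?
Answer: 5072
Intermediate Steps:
U(g) = -5 + g
O(L) = 2*L
v(d) = 26 + 55*d (v(d) = -3 + (56*d + (29 - d)) = -3 + (29 + 55*d) = 26 + 55*d)
v(O(U(-1)))*(-8) = (26 + 55*(2*(-5 - 1)))*(-8) = (26 + 55*(2*(-6)))*(-8) = (26 + 55*(-12))*(-8) = (26 - 660)*(-8) = -634*(-8) = 5072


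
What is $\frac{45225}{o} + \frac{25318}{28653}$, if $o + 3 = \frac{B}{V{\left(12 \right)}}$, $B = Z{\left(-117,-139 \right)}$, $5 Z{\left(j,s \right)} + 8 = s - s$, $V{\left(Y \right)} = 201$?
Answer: $- \frac{1302234548311}{86618019} \approx -15034.0$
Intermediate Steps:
$Z{\left(j,s \right)} = - \frac{8}{5}$ ($Z{\left(j,s \right)} = - \frac{8}{5} + \frac{s - s}{5} = - \frac{8}{5} + \frac{1}{5} \cdot 0 = - \frac{8}{5} + 0 = - \frac{8}{5}$)
$B = - \frac{8}{5} \approx -1.6$
$o = - \frac{3023}{1005}$ ($o = -3 - \frac{8}{5 \cdot 201} = -3 - \frac{8}{1005} = - \frac{3023}{1005} \approx -3.008$)
$\frac{45225}{o} + \frac{25318}{28653} = \frac{45225}{- \frac{3023}{1005}} + \frac{25318}{28653} = 45225 \left(- \frac{1005}{3023}\right) + 25318 \cdot \frac{1}{28653} = - \frac{45451125}{3023} + \frac{25318}{28653} = - \frac{1302234548311}{86618019}$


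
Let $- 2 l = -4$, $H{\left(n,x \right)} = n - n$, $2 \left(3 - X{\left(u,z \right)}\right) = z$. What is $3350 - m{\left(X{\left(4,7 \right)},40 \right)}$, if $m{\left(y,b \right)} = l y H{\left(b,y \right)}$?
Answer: $3350$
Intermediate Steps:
$X{\left(u,z \right)} = 3 - \frac{z}{2}$
$H{\left(n,x \right)} = 0$
$l = 2$ ($l = \left(- \frac{1}{2}\right) \left(-4\right) = 2$)
$m{\left(y,b \right)} = 0$ ($m{\left(y,b \right)} = 2 y 0 = 0$)
$3350 - m{\left(X{\left(4,7 \right)},40 \right)} = 3350 - 0 = 3350 + 0 = 3350$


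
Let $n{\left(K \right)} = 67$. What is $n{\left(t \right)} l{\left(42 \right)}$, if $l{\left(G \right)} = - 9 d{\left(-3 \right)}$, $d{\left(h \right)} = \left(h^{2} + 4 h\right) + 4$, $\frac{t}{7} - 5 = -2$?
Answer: $-603$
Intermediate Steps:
$t = 21$ ($t = 35 + 7 \left(-2\right) = 35 - 14 = 21$)
$d{\left(h \right)} = 4 + h^{2} + 4 h$
$l{\left(G \right)} = -9$ ($l{\left(G \right)} = - 9 \left(4 + \left(-3\right)^{2} + 4 \left(-3\right)\right) = - 9 \left(4 + 9 - 12\right) = \left(-9\right) 1 = -9$)
$n{\left(t \right)} l{\left(42 \right)} = 67 \left(-9\right) = -603$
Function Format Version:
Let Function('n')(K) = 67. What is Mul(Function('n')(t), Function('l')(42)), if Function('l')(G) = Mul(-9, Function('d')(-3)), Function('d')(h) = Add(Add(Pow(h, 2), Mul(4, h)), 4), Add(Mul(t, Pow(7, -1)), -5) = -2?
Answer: -603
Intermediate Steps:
t = 21 (t = Add(35, Mul(7, -2)) = Add(35, -14) = 21)
Function('d')(h) = Add(4, Pow(h, 2), Mul(4, h))
Function('l')(G) = -9 (Function('l')(G) = Mul(-9, Add(4, Pow(-3, 2), Mul(4, -3))) = Mul(-9, Add(4, 9, -12)) = Mul(-9, 1) = -9)
Mul(Function('n')(t), Function('l')(42)) = Mul(67, -9) = -603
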